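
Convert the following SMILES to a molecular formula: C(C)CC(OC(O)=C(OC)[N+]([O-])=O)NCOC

C9H18N2O6

Heavy atoms from the SMILES: 9 C, 2 N, 6 O.
Implicit hydrogens by atom environment:
  4 × O: no H
  3 × C: 3 H each → 9
  3 × C: 2 H each → 6
  2 × C: no H
  1 × C: 1 H
  1 × N: 1 H
  1 × N (charge +1): no H
  1 × O: 1 H
  1 × O (charge -1): no H
  Total hydrogens = 18.
Molecular formula: C9H18N2O6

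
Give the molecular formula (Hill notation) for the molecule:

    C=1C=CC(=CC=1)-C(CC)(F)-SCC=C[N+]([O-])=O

Heavy atoms from the SMILES: 12 C, 1 F, 1 N, 2 O, 1 S.
Implicit hydrogens by atom environment:
  5 × C (aromatic): 1 H each → 5
  2 × C: 2 H each → 4
  2 × C: 1 H each → 2
  1 × C: 3 H
  1 × C: no H
  1 × C (aromatic): no H
  1 × F: no H
  1 × N (charge +1): no H
  1 × O: no H
  1 × O (charge -1): no H
  1 × S: no H
  Total hydrogens = 14.
Molecular formula: C12H14FNO2S

C12H14FNO2S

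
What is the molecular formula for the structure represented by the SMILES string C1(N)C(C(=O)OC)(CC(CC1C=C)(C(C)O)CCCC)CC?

C18H33NO3

Heavy atoms from the SMILES: 18 C, 1 N, 3 O.
Implicit hydrogens by atom environment:
  7 × C: 2 H each → 14
  4 × C: 3 H each → 12
  4 × C: 1 H each → 4
  3 × C: no H
  2 × O: no H
  1 × N: 2 H
  1 × O: 1 H
  Total hydrogens = 33.
Molecular formula: C18H33NO3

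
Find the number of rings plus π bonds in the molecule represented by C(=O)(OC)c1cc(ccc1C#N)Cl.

Molecular formula from the SMILES: C9H6ClNO2.
DoU = (2C + 2 + N − H − X)/2 = (2·9 + 2 + 1 − 6 − 1)/2 = 14/2 = 7.
(Structurally: 1 ring(s) + 6 π bond(s) = 7.)

7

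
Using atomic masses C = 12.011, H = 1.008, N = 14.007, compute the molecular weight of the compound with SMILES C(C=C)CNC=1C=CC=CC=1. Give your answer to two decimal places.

147.22

Molecular formula: C10H13N.
M = 10×12.011 + 13×1.008 + 1×14.007 = 147.22 g/mol.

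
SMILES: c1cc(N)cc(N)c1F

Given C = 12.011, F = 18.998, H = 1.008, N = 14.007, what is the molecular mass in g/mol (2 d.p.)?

126.13

Molecular formula: C6H7FN2.
M = 6×12.011 + 1×18.998 + 7×1.008 + 2×14.007 = 126.13 g/mol.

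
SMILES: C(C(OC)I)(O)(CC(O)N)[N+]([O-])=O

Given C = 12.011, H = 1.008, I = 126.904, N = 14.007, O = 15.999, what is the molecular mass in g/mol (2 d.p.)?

306.06

Molecular formula: C5H11IN2O5.
M = 5×12.011 + 11×1.008 + 1×126.904 + 2×14.007 + 5×15.999 = 306.06 g/mol.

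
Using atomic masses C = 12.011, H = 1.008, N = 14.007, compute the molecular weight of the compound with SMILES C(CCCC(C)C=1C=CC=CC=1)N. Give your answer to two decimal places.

Molecular formula: C12H19N.
M = 12×12.011 + 19×1.008 + 1×14.007 = 177.29 g/mol.

177.29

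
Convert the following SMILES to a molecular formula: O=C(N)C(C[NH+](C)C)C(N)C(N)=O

Heavy atoms from the SMILES: 7 C, 4 N, 2 O.
Implicit hydrogens by atom environment:
  3 × N: 2 H each → 6
  2 × C: 3 H each → 6
  2 × C: 1 H each → 2
  2 × C: no H
  2 × O: no H
  1 × C: 2 H
  1 × N (charge +1): 1 H
  Total hydrogens = 17.
Net charge +1.
Molecular formula: C7H17N4O2+

C7H17N4O2+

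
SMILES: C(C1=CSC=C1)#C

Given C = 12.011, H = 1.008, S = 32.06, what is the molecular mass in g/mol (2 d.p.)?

108.16

Molecular formula: C6H4S.
M = 6×12.011 + 4×1.008 + 1×32.06 = 108.16 g/mol.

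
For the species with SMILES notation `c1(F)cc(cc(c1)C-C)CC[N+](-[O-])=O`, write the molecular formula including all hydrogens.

C10H12FNO2

Heavy atoms from the SMILES: 10 C, 1 F, 1 N, 2 O.
Implicit hydrogens by atom environment:
  3 × C: 2 H each → 6
  3 × C (aromatic): 1 H each → 3
  3 × C (aromatic): no H
  1 × C: 3 H
  1 × F: no H
  1 × N (charge +1): no H
  1 × O: no H
  1 × O (charge -1): no H
  Total hydrogens = 12.
Molecular formula: C10H12FNO2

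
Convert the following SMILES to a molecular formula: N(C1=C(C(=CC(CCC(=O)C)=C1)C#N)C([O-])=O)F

Heavy atoms from the SMILES: 12 C, 1 F, 2 N, 3 O.
Implicit hydrogens by atom environment:
  4 × C (aromatic): no H
  3 × C: no H
  2 × C: 2 H each → 4
  2 × C (aromatic): 1 H each → 2
  2 × O: no H
  1 × C: 3 H
  1 × F: no H
  1 × N: 1 H
  1 × N: no H
  1 × O (charge -1): no H
  Total hydrogens = 10.
Net charge -1.
Molecular formula: C12H10FN2O3-

C12H10FN2O3-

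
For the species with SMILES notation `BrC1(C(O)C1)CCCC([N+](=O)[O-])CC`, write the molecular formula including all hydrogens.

C9H16BrNO3

Heavy atoms from the SMILES: 1 Br, 9 C, 1 N, 3 O.
Implicit hydrogens by atom environment:
  5 × C: 2 H each → 10
  2 × C: 1 H each → 2
  1 × Br: no H
  1 × C: 3 H
  1 × C: no H
  1 × N (charge +1): no H
  1 × O: 1 H
  1 × O: no H
  1 × O (charge -1): no H
  Total hydrogens = 16.
Molecular formula: C9H16BrNO3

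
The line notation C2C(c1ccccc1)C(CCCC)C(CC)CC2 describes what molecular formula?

Heavy atoms from the SMILES: 18 C.
Implicit hydrogens by atom environment:
  7 × C: 2 H each → 14
  5 × C (aromatic): 1 H each → 5
  3 × C: 1 H each → 3
  2 × C: 3 H each → 6
  1 × C (aromatic): no H
  Total hydrogens = 28.
Molecular formula: C18H28

C18H28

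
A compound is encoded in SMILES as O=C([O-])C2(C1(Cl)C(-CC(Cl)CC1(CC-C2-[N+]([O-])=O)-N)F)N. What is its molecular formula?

C11H15Cl2FN3O4-

Heavy atoms from the SMILES: 11 C, 2 Cl, 1 F, 3 N, 4 O.
Implicit hydrogens by atom environment:
  4 × C: 2 H each → 8
  4 × C: no H
  3 × C: 1 H each → 3
  2 × Cl: no H
  2 × N: 2 H each → 4
  2 × O: no H
  2 × O (charge -1): no H
  1 × F: no H
  1 × N (charge +1): no H
  Total hydrogens = 15.
Net charge -1.
Molecular formula: C11H15Cl2FN3O4-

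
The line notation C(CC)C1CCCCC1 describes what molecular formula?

C9H18

Heavy atoms from the SMILES: 9 C.
Implicit hydrogens by atom environment:
  7 × C: 2 H each → 14
  1 × C: 3 H
  1 × C: 1 H
  Total hydrogens = 18.
Molecular formula: C9H18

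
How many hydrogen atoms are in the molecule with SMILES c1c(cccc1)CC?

10

Hydrogens are implicit in SMILES; fill each atom to its normal valence:
  5 × C (aromatic): 1 H each → 5
  1 × C: 3 H
  1 × C: 2 H
  1 × C (aromatic): no H
  Total hydrogens = 10.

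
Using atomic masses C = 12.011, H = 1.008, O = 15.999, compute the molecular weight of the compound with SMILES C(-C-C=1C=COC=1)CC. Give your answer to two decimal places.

Molecular formula: C8H12O.
M = 8×12.011 + 12×1.008 + 1×15.999 = 124.18 g/mol.

124.18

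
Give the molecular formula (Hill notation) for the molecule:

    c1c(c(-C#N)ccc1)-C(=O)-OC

C9H7NO2

Heavy atoms from the SMILES: 9 C, 1 N, 2 O.
Implicit hydrogens by atom environment:
  4 × C (aromatic): 1 H each → 4
  2 × C (aromatic): no H
  2 × C: no H
  2 × O: no H
  1 × C: 3 H
  1 × N: no H
  Total hydrogens = 7.
Molecular formula: C9H7NO2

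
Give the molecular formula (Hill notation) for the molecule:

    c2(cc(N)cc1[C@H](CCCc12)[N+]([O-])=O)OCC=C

Heavy atoms from the SMILES: 13 C, 2 N, 3 O.
Implicit hydrogens by atom environment:
  5 × C: 2 H each → 10
  4 × C (aromatic): no H
  2 × C (aromatic): 1 H each → 2
  2 × C: 1 H each → 2
  2 × O: no H
  1 × N: 2 H
  1 × N (charge +1): no H
  1 × O (charge -1): no H
  Total hydrogens = 16.
Molecular formula: C13H16N2O3

C13H16N2O3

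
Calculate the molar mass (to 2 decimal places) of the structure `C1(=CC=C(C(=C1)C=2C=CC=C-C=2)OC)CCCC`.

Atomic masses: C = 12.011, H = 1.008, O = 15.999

Molecular formula: C17H20O.
M = 17×12.011 + 20×1.008 + 1×15.999 = 240.35 g/mol.

240.35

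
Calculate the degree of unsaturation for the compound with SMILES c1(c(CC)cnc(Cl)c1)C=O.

5

Molecular formula from the SMILES: C8H8ClNO.
DoU = (2C + 2 + N − H − X)/2 = (2·8 + 2 + 1 − 8 − 1)/2 = 10/2 = 5.
(Structurally: 1 ring(s) + 4 π bond(s) = 5.)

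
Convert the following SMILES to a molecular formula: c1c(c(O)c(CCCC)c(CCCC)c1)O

C14H22O2

Heavy atoms from the SMILES: 14 C, 2 O.
Implicit hydrogens by atom environment:
  6 × C: 2 H each → 12
  4 × C (aromatic): no H
  2 × C: 3 H each → 6
  2 × C (aromatic): 1 H each → 2
  2 × O: 1 H each → 2
  Total hydrogens = 22.
Molecular formula: C14H22O2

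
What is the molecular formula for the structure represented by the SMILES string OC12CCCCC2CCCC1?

Heavy atoms from the SMILES: 10 C, 1 O.
Implicit hydrogens by atom environment:
  8 × C: 2 H each → 16
  1 × C: 1 H
  1 × C: no H
  1 × O: 1 H
  Total hydrogens = 18.
Molecular formula: C10H18O

C10H18O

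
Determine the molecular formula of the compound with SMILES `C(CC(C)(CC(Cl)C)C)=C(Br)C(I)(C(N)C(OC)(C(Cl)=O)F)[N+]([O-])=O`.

C14H21BrCl2FIN2O4

Heavy atoms from the SMILES: 1 Br, 14 C, 2 Cl, 1 F, 1 I, 2 N, 4 O.
Implicit hydrogens by atom environment:
  5 × C: no H
  4 × C: 3 H each → 12
  3 × C: 1 H each → 3
  3 × O: no H
  2 × C: 2 H each → 4
  2 × Cl: no H
  1 × Br: no H
  1 × F: no H
  1 × I: no H
  1 × N: 2 H
  1 × N (charge +1): no H
  1 × O (charge -1): no H
  Total hydrogens = 21.
Molecular formula: C14H21BrCl2FIN2O4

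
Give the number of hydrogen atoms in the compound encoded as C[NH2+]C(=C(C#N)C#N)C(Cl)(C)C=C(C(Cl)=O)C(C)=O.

12

Hydrogens are implicit in SMILES; fill each atom to its normal valence:
  8 × C: no H
  3 × C: 3 H each → 9
  2 × Cl: no H
  2 × N: no H
  2 × O: no H
  1 × C: 1 H
  1 × N (charge +1): 2 H
  Total hydrogens = 12.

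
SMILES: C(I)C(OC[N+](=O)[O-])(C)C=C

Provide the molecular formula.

C6H10INO3

Heavy atoms from the SMILES: 6 C, 1 I, 1 N, 3 O.
Implicit hydrogens by atom environment:
  3 × C: 2 H each → 6
  2 × O: no H
  1 × C: 3 H
  1 × C: 1 H
  1 × C: no H
  1 × I: no H
  1 × N (charge +1): no H
  1 × O (charge -1): no H
  Total hydrogens = 10.
Molecular formula: C6H10INO3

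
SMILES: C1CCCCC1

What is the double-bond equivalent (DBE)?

Molecular formula from the SMILES: C6H12.
DoU = (2C + 2 + N − H − X)/2 = (2·6 + 2 + 0 − 12 − 0)/2 = 2/2 = 1.
(Structurally: 1 ring(s) + 0 π bond(s) = 1.)

1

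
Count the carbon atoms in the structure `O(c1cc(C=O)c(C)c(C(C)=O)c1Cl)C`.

11

The symbol for carbon appears 11 times in the SMILES. Lowercase c denotes aromatic carbon and counts toward C.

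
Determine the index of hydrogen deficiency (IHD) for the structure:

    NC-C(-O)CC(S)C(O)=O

1

Molecular formula from the SMILES: C5H11NO3S.
DoU = (2C + 2 + N − H − X)/2 = (2·5 + 2 + 1 − 11 − 0)/2 = 2/2 = 1.
(Structurally: 0 ring(s) + 1 π bond(s) = 1.)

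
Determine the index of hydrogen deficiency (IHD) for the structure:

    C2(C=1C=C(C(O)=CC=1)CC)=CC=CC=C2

Molecular formula from the SMILES: C14H14O.
DoU = (2C + 2 + N − H − X)/2 = (2·14 + 2 + 0 − 14 − 0)/2 = 16/2 = 8.
(Structurally: 2 ring(s) + 6 π bond(s) = 8.)

8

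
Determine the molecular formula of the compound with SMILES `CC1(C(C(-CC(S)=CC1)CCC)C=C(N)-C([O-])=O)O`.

Heavy atoms from the SMILES: 14 C, 1 N, 3 O, 1 S.
Implicit hydrogens by atom environment:
  4 × C: 2 H each → 8
  4 × C: 1 H each → 4
  4 × C: no H
  2 × C: 3 H each → 6
  1 × N: 2 H
  1 × O: 1 H
  1 × O: no H
  1 × O (charge -1): no H
  1 × S: 1 H
  Total hydrogens = 22.
Net charge -1.
Molecular formula: C14H22NO3S-

C14H22NO3S-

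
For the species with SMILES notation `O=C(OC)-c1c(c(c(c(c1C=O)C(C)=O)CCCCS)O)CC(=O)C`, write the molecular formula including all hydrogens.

Heavy atoms from the SMILES: 18 C, 6 O, 1 S.
Implicit hydrogens by atom environment:
  6 × C (aromatic): no H
  5 × C: 2 H each → 10
  5 × O: no H
  3 × C: 3 H each → 9
  3 × C: no H
  1 × C: 1 H
  1 × O: 1 H
  1 × S: 1 H
  Total hydrogens = 22.
Molecular formula: C18H22O6S

C18H22O6S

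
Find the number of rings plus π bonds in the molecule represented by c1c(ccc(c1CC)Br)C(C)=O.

Molecular formula from the SMILES: C10H11BrO.
DoU = (2C + 2 + N − H − X)/2 = (2·10 + 2 + 0 − 11 − 1)/2 = 10/2 = 5.
(Structurally: 1 ring(s) + 4 π bond(s) = 5.)

5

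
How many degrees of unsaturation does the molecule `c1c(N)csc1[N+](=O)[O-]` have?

Molecular formula from the SMILES: C4H4N2O2S.
DoU = (2C + 2 + N − H − X)/2 = (2·4 + 2 + 2 − 4 − 0)/2 = 8/2 = 4.
(Structurally: 1 ring(s) + 3 π bond(s) = 4.)

4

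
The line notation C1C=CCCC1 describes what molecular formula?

C6H10

Heavy atoms from the SMILES: 6 C.
Implicit hydrogens by atom environment:
  4 × C: 2 H each → 8
  2 × C: 1 H each → 2
  Total hydrogens = 10.
Molecular formula: C6H10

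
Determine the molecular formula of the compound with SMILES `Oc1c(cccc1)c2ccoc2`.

Heavy atoms from the SMILES: 10 C, 2 O.
Implicit hydrogens by atom environment:
  7 × C (aromatic): 1 H each → 7
  3 × C (aromatic): no H
  1 × O: 1 H
  1 × O (aromatic): no H
  Total hydrogens = 8.
Molecular formula: C10H8O2

C10H8O2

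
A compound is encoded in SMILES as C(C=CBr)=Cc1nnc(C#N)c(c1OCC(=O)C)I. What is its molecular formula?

C12H9BrIN3O2

Heavy atoms from the SMILES: 1 Br, 12 C, 1 I, 3 N, 2 O.
Implicit hydrogens by atom environment:
  4 × C: 1 H each → 4
  4 × C (aromatic): no H
  2 × C: no H
  2 × N (aromatic): no H
  2 × O: no H
  1 × Br: no H
  1 × C: 3 H
  1 × C: 2 H
  1 × I: no H
  1 × N: no H
  Total hydrogens = 9.
Molecular formula: C12H9BrIN3O2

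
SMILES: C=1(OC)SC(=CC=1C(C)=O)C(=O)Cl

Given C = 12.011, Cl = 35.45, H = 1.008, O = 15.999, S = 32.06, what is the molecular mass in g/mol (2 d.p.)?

Molecular formula: C8H7ClO3S.
M = 8×12.011 + 1×35.45 + 7×1.008 + 3×15.999 + 1×32.06 = 218.65 g/mol.

218.65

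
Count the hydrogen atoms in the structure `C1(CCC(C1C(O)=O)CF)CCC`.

17

Hydrogens are implicit in SMILES; fill each atom to its normal valence:
  5 × C: 2 H each → 10
  3 × C: 1 H each → 3
  1 × C: 3 H
  1 × C: no H
  1 × F: no H
  1 × O: 1 H
  1 × O: no H
  Total hydrogens = 17.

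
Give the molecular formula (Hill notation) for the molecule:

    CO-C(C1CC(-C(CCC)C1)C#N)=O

Heavy atoms from the SMILES: 11 C, 1 N, 2 O.
Implicit hydrogens by atom environment:
  4 × C: 2 H each → 8
  3 × C: 1 H each → 3
  2 × C: 3 H each → 6
  2 × C: no H
  2 × O: no H
  1 × N: no H
  Total hydrogens = 17.
Molecular formula: C11H17NO2

C11H17NO2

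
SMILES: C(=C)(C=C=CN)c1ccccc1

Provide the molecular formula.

Heavy atoms from the SMILES: 11 C, 1 N.
Implicit hydrogens by atom environment:
  5 × C (aromatic): 1 H each → 5
  2 × C: 1 H each → 2
  2 × C: no H
  1 × C: 2 H
  1 × C (aromatic): no H
  1 × N: 2 H
  Total hydrogens = 11.
Molecular formula: C11H11N

C11H11N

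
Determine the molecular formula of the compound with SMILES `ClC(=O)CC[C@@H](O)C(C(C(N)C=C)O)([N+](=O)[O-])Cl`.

Heavy atoms from the SMILES: 9 C, 2 Cl, 2 N, 5 O.
Implicit hydrogens by atom environment:
  4 × C: 1 H each → 4
  3 × C: 2 H each → 6
  2 × C: no H
  2 × Cl: no H
  2 × O: 1 H each → 2
  2 × O: no H
  1 × N: 2 H
  1 × N (charge +1): no H
  1 × O (charge -1): no H
  Total hydrogens = 14.
Molecular formula: C9H14Cl2N2O5

C9H14Cl2N2O5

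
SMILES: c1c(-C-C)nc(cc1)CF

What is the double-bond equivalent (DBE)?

4

Molecular formula from the SMILES: C8H10FN.
DoU = (2C + 2 + N − H − X)/2 = (2·8 + 2 + 1 − 10 − 1)/2 = 8/2 = 4.
(Structurally: 1 ring(s) + 3 π bond(s) = 4.)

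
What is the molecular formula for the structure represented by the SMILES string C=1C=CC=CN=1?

Heavy atoms from the SMILES: 5 C, 1 N.
Implicit hydrogens by atom environment:
  5 × C (aromatic): 1 H each → 5
  1 × N (aromatic): no H
  Total hydrogens = 5.
Molecular formula: C5H5N

C5H5N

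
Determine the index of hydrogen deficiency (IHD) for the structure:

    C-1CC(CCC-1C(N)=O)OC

2

Molecular formula from the SMILES: C8H15NO2.
DoU = (2C + 2 + N − H − X)/2 = (2·8 + 2 + 1 − 15 − 0)/2 = 4/2 = 2.
(Structurally: 1 ring(s) + 1 π bond(s) = 2.)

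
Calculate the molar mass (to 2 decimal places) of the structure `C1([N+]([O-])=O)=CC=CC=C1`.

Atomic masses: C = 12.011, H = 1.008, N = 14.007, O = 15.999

Molecular formula: C6H5NO2.
M = 6×12.011 + 5×1.008 + 1×14.007 + 2×15.999 = 123.11 g/mol.

123.11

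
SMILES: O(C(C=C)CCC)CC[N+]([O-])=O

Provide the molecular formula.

Heavy atoms from the SMILES: 8 C, 1 N, 3 O.
Implicit hydrogens by atom environment:
  5 × C: 2 H each → 10
  2 × C: 1 H each → 2
  2 × O: no H
  1 × C: 3 H
  1 × N (charge +1): no H
  1 × O (charge -1): no H
  Total hydrogens = 15.
Molecular formula: C8H15NO3

C8H15NO3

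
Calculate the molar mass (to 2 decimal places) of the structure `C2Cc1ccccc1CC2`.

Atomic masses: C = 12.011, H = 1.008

132.21

Molecular formula: C10H12.
M = 10×12.011 + 12×1.008 = 132.21 g/mol.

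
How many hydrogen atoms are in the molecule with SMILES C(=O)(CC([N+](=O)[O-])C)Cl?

Hydrogens are implicit in SMILES; fill each atom to its normal valence:
  2 × O: no H
  1 × C: 3 H
  1 × C: 2 H
  1 × C: 1 H
  1 × C: no H
  1 × Cl: no H
  1 × N (charge +1): no H
  1 × O (charge -1): no H
  Total hydrogens = 6.

6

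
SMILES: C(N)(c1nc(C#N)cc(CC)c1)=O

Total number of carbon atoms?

9

The symbol for carbon appears 9 times in the SMILES. Lowercase c denotes aromatic carbon and counts toward C.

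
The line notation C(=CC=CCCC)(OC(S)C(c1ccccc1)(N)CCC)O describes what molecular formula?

Heavy atoms from the SMILES: 18 C, 1 N, 2 O, 1 S.
Implicit hydrogens by atom environment:
  5 × C (aromatic): 1 H each → 5
  4 × C: 2 H each → 8
  4 × C: 1 H each → 4
  2 × C: 3 H each → 6
  2 × C: no H
  1 × C (aromatic): no H
  1 × N: 2 H
  1 × O: 1 H
  1 × O: no H
  1 × S: 1 H
  Total hydrogens = 27.
Molecular formula: C18H27NO2S

C18H27NO2S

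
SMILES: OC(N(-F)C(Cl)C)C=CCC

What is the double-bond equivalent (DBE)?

Molecular formula from the SMILES: C7H13ClFNO.
DoU = (2C + 2 + N − H − X)/2 = (2·7 + 2 + 1 − 13 − 2)/2 = 2/2 = 1.
(Structurally: 0 ring(s) + 1 π bond(s) = 1.)

1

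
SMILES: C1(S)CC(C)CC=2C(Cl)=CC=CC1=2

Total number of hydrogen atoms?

Hydrogens are implicit in SMILES; fill each atom to its normal valence:
  3 × C (aromatic): 1 H each → 3
  3 × C (aromatic): no H
  2 × C: 2 H each → 4
  2 × C: 1 H each → 2
  1 × C: 3 H
  1 × Cl: no H
  1 × S: 1 H
  Total hydrogens = 13.

13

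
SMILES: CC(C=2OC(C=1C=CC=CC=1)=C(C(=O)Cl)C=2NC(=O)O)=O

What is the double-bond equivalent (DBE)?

Molecular formula from the SMILES: C14H10ClNO5.
DoU = (2C + 2 + N − H − X)/2 = (2·14 + 2 + 1 − 10 − 1)/2 = 20/2 = 10.
(Structurally: 2 ring(s) + 8 π bond(s) = 10.)

10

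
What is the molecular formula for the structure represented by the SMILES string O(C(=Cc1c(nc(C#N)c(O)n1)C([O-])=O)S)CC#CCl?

Heavy atoms from the SMILES: 11 C, 1 Cl, 3 N, 4 O, 1 S.
Implicit hydrogens by atom environment:
  5 × C: no H
  4 × C (aromatic): no H
  2 × N (aromatic): no H
  2 × O: no H
  1 × C: 2 H
  1 × C: 1 H
  1 × Cl: no H
  1 × N: no H
  1 × O: 1 H
  1 × O (charge -1): no H
  1 × S: 1 H
  Total hydrogens = 5.
Net charge -1.
Molecular formula: C11H5ClN3O4S-

C11H5ClN3O4S-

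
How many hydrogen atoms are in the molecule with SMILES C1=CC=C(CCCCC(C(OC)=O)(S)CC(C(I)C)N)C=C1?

Hydrogens are implicit in SMILES; fill each atom to its normal valence:
  5 × C: 2 H each → 10
  5 × C (aromatic): 1 H each → 5
  2 × C: 3 H each → 6
  2 × C: 1 H each → 2
  2 × C: no H
  2 × O: no H
  1 × C (aromatic): no H
  1 × I: no H
  1 × N: 2 H
  1 × S: 1 H
  Total hydrogens = 26.

26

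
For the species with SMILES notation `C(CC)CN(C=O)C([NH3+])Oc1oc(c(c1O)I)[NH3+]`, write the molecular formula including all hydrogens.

Heavy atoms from the SMILES: 10 C, 1 I, 3 N, 4 O.
Implicit hydrogens by atom environment:
  4 × C (aromatic): no H
  3 × C: 2 H each → 6
  2 × C: 1 H each → 2
  2 × N (charge +1): 3 H each → 6
  2 × O: no H
  1 × C: 3 H
  1 × I: no H
  1 × N: no H
  1 × O: 1 H
  1 × O (aromatic): no H
  Total hydrogens = 18.
Net charge +2.
Molecular formula: [C10H18IN3O4]2+

[C10H18IN3O4]2+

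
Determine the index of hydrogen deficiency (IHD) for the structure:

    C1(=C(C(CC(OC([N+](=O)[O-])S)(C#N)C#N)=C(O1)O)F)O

8

Molecular formula from the SMILES: C9H6FN3O6S.
DoU = (2C + 2 + N − H − X)/2 = (2·9 + 2 + 3 − 6 − 1)/2 = 16/2 = 8.
(Structurally: 1 ring(s) + 7 π bond(s) = 8.)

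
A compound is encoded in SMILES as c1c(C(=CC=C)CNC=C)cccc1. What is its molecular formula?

Heavy atoms from the SMILES: 13 C, 1 N.
Implicit hydrogens by atom environment:
  5 × C (aromatic): 1 H each → 5
  3 × C: 2 H each → 6
  3 × C: 1 H each → 3
  1 × C: no H
  1 × C (aromatic): no H
  1 × N: 1 H
  Total hydrogens = 15.
Molecular formula: C13H15N

C13H15N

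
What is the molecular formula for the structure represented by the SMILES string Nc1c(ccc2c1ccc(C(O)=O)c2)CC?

C13H13NO2

Heavy atoms from the SMILES: 13 C, 1 N, 2 O.
Implicit hydrogens by atom environment:
  5 × C (aromatic): 1 H each → 5
  5 × C (aromatic): no H
  1 × C: 3 H
  1 × C: 2 H
  1 × C: no H
  1 × N: 2 H
  1 × O: 1 H
  1 × O: no H
  Total hydrogens = 13.
Molecular formula: C13H13NO2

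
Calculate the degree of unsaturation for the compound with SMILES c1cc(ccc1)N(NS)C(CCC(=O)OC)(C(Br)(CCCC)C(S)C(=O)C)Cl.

6

Molecular formula from the SMILES: C19H28BrClN2O3S2.
DoU = (2C + 2 + N − H − X)/2 = (2·19 + 2 + 2 − 28 − 2)/2 = 12/2 = 6.
(Structurally: 1 ring(s) + 5 π bond(s) = 6.)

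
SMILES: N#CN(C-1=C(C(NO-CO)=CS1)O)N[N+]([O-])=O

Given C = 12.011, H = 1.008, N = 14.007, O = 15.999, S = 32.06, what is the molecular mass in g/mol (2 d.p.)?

261.21

Molecular formula: C6H7N5O5S.
M = 6×12.011 + 7×1.008 + 5×14.007 + 5×15.999 + 1×32.06 = 261.21 g/mol.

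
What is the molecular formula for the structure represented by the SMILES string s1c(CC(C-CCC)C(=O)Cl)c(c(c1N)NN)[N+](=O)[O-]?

Heavy atoms from the SMILES: 11 C, 1 Cl, 4 N, 3 O, 1 S.
Implicit hydrogens by atom environment:
  4 × C: 2 H each → 8
  4 × C (aromatic): no H
  2 × N: 2 H each → 4
  2 × O: no H
  1 × C: 3 H
  1 × C: 1 H
  1 × C: no H
  1 × Cl: no H
  1 × N: 1 H
  1 × N (charge +1): no H
  1 × O (charge -1): no H
  1 × S (aromatic): no H
  Total hydrogens = 17.
Molecular formula: C11H17ClN4O3S

C11H17ClN4O3S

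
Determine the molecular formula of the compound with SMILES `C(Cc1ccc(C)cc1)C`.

C10H14

Heavy atoms from the SMILES: 10 C.
Implicit hydrogens by atom environment:
  4 × C (aromatic): 1 H each → 4
  2 × C: 3 H each → 6
  2 × C: 2 H each → 4
  2 × C (aromatic): no H
  Total hydrogens = 14.
Molecular formula: C10H14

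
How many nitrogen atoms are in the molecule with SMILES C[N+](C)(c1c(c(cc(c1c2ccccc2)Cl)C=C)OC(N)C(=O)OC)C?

2

The symbol for nitrogen appears 2 times in the SMILES.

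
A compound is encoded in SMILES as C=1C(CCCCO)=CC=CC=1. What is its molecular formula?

Heavy atoms from the SMILES: 10 C, 1 O.
Implicit hydrogens by atom environment:
  5 × C (aromatic): 1 H each → 5
  4 × C: 2 H each → 8
  1 × C (aromatic): no H
  1 × O: 1 H
  Total hydrogens = 14.
Molecular formula: C10H14O

C10H14O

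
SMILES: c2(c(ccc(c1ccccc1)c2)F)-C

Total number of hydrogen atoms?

11

Hydrogens are implicit in SMILES; fill each atom to its normal valence:
  8 × C (aromatic): 1 H each → 8
  4 × C (aromatic): no H
  1 × C: 3 H
  1 × F: no H
  Total hydrogens = 11.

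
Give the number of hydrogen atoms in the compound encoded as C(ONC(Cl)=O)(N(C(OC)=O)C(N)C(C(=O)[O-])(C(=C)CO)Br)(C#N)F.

12

Hydrogens are implicit in SMILES; fill each atom to its normal valence:
  7 × C: no H
  5 × O: no H
  2 × C: 2 H each → 4
  2 × N: no H
  1 × Br: no H
  1 × C: 3 H
  1 × C: 1 H
  1 × Cl: no H
  1 × F: no H
  1 × N: 2 H
  1 × N: 1 H
  1 × O: 1 H
  1 × O (charge -1): no H
  Total hydrogens = 12.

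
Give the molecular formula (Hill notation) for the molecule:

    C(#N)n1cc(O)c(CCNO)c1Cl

C7H8ClN3O2

Heavy atoms from the SMILES: 7 C, 1 Cl, 3 N, 2 O.
Implicit hydrogens by atom environment:
  3 × C (aromatic): no H
  2 × C: 2 H each → 4
  2 × O: 1 H each → 2
  1 × C (aromatic): 1 H
  1 × C: no H
  1 × Cl: no H
  1 × N: 1 H
  1 × N (aromatic): no H
  1 × N: no H
  Total hydrogens = 8.
Molecular formula: C7H8ClN3O2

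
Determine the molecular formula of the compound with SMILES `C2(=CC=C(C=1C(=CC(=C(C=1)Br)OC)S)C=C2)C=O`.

C14H11BrO2S

Heavy atoms from the SMILES: 1 Br, 14 C, 2 O, 1 S.
Implicit hydrogens by atom environment:
  6 × C (aromatic): 1 H each → 6
  6 × C (aromatic): no H
  2 × O: no H
  1 × Br: no H
  1 × C: 3 H
  1 × C: 1 H
  1 × S: 1 H
  Total hydrogens = 11.
Molecular formula: C14H11BrO2S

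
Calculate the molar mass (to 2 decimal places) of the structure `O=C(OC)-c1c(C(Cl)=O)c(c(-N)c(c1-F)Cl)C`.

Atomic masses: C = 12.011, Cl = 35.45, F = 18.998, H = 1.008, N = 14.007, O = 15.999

280.08

Molecular formula: C10H8Cl2FNO3.
M = 10×12.011 + 2×35.45 + 1×18.998 + 8×1.008 + 1×14.007 + 3×15.999 = 280.08 g/mol.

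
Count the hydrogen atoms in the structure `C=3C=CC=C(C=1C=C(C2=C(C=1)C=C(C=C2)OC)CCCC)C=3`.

22

Hydrogens are implicit in SMILES; fill each atom to its normal valence:
  10 × C (aromatic): 1 H each → 10
  6 × C (aromatic): no H
  3 × C: 2 H each → 6
  2 × C: 3 H each → 6
  1 × O: no H
  Total hydrogens = 22.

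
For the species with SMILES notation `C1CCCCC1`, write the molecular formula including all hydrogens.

Heavy atoms from the SMILES: 6 C.
Implicit hydrogens by atom environment:
  6 × C: 2 H each → 12
  Total hydrogens = 12.
Molecular formula: C6H12

C6H12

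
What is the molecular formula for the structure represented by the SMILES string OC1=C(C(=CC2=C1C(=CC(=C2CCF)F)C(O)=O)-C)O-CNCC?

C17H19F2NO4

Heavy atoms from the SMILES: 17 C, 2 F, 1 N, 4 O.
Implicit hydrogens by atom environment:
  8 × C (aromatic): no H
  4 × C: 2 H each → 8
  2 × C: 3 H each → 6
  2 × C (aromatic): 1 H each → 2
  2 × F: no H
  2 × O: 1 H each → 2
  2 × O: no H
  1 × C: no H
  1 × N: 1 H
  Total hydrogens = 19.
Molecular formula: C17H19F2NO4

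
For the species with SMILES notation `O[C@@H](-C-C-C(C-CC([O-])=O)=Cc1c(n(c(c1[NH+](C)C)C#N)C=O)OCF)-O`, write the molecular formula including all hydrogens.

Heavy atoms from the SMILES: 17 C, 1 F, 3 N, 6 O.
Implicit hydrogens by atom environment:
  5 × C: 2 H each → 10
  4 × C (aromatic): no H
  3 × C: 1 H each → 3
  3 × C: no H
  3 × O: no H
  2 × C: 3 H each → 6
  2 × O: 1 H each → 2
  1 × F: no H
  1 × N (charge +1): 1 H
  1 × N (aromatic): no H
  1 × N: no H
  1 × O (charge -1): no H
  Total hydrogens = 22.
Molecular formula: C17H22FN3O6

C17H22FN3O6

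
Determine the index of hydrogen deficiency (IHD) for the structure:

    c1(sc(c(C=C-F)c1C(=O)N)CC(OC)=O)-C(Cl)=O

7

Molecular formula from the SMILES: C11H9ClFNO4S.
DoU = (2C + 2 + N − H − X)/2 = (2·11 + 2 + 1 − 9 − 2)/2 = 14/2 = 7.
(Structurally: 1 ring(s) + 6 π bond(s) = 7.)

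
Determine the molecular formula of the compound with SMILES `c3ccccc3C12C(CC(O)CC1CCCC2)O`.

C16H22O2

Heavy atoms from the SMILES: 16 C, 2 O.
Implicit hydrogens by atom environment:
  6 × C: 2 H each → 12
  5 × C (aromatic): 1 H each → 5
  3 × C: 1 H each → 3
  2 × O: 1 H each → 2
  1 × C: no H
  1 × C (aromatic): no H
  Total hydrogens = 22.
Molecular formula: C16H22O2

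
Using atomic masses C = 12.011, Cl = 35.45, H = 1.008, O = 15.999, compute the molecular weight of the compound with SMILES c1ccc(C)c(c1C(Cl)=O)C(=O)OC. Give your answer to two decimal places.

Molecular formula: C10H9ClO3.
M = 10×12.011 + 1×35.45 + 9×1.008 + 3×15.999 = 212.63 g/mol.

212.63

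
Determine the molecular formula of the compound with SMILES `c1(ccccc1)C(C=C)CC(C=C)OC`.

C14H18O

Heavy atoms from the SMILES: 14 C, 1 O.
Implicit hydrogens by atom environment:
  5 × C (aromatic): 1 H each → 5
  4 × C: 1 H each → 4
  3 × C: 2 H each → 6
  1 × C: 3 H
  1 × C (aromatic): no H
  1 × O: no H
  Total hydrogens = 18.
Molecular formula: C14H18O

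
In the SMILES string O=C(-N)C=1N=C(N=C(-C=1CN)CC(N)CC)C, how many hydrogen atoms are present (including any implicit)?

Hydrogens are implicit in SMILES; fill each atom to its normal valence:
  4 × C (aromatic): no H
  3 × C: 2 H each → 6
  3 × N: 2 H each → 6
  2 × C: 3 H each → 6
  2 × N (aromatic): no H
  1 × C: 1 H
  1 × C: no H
  1 × O: no H
  Total hydrogens = 19.

19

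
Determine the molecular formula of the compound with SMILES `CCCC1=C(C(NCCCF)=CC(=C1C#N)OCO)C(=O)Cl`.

C15H18ClFN2O3

Heavy atoms from the SMILES: 15 C, 1 Cl, 1 F, 2 N, 3 O.
Implicit hydrogens by atom environment:
  6 × C: 2 H each → 12
  5 × C (aromatic): no H
  2 × C: no H
  2 × O: no H
  1 × C: 3 H
  1 × C (aromatic): 1 H
  1 × Cl: no H
  1 × F: no H
  1 × N: 1 H
  1 × N: no H
  1 × O: 1 H
  Total hydrogens = 18.
Molecular formula: C15H18ClFN2O3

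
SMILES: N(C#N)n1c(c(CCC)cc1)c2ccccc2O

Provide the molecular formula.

Heavy atoms from the SMILES: 14 C, 3 N, 1 O.
Implicit hydrogens by atom environment:
  6 × C (aromatic): 1 H each → 6
  4 × C (aromatic): no H
  2 × C: 2 H each → 4
  1 × C: 3 H
  1 × C: no H
  1 × N: 1 H
  1 × N (aromatic): no H
  1 × N: no H
  1 × O: 1 H
  Total hydrogens = 15.
Molecular formula: C14H15N3O

C14H15N3O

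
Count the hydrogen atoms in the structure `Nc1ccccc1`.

Hydrogens are implicit in SMILES; fill each atom to its normal valence:
  5 × C (aromatic): 1 H each → 5
  1 × C (aromatic): no H
  1 × N: 2 H
  Total hydrogens = 7.

7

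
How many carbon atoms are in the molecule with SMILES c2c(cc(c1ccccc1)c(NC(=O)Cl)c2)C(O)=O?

The symbol for carbon appears 14 times in the SMILES. Lowercase c denotes aromatic carbon and counts toward C.

14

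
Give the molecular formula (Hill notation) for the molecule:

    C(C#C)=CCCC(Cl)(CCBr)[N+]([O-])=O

C9H11BrClNO2

Heavy atoms from the SMILES: 1 Br, 9 C, 1 Cl, 1 N, 2 O.
Implicit hydrogens by atom environment:
  4 × C: 2 H each → 8
  3 × C: 1 H each → 3
  2 × C: no H
  1 × Br: no H
  1 × Cl: no H
  1 × N (charge +1): no H
  1 × O: no H
  1 × O (charge -1): no H
  Total hydrogens = 11.
Molecular formula: C9H11BrClNO2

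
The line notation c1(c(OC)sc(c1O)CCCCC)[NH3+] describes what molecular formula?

Heavy atoms from the SMILES: 10 C, 1 N, 2 O, 1 S.
Implicit hydrogens by atom environment:
  4 × C: 2 H each → 8
  4 × C (aromatic): no H
  2 × C: 3 H each → 6
  1 × N (charge +1): 3 H
  1 × O: 1 H
  1 × O: no H
  1 × S (aromatic): no H
  Total hydrogens = 18.
Net charge +1.
Molecular formula: C10H18NO2S+

C10H18NO2S+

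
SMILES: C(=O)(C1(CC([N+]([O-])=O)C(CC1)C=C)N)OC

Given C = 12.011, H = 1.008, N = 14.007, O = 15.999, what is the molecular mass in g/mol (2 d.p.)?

Molecular formula: C10H16N2O4.
M = 10×12.011 + 16×1.008 + 2×14.007 + 4×15.999 = 228.25 g/mol.

228.25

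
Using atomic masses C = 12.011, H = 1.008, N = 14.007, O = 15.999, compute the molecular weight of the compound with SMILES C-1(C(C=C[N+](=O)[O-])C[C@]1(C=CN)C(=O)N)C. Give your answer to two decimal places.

225.25

Molecular formula: C10H15N3O3.
M = 10×12.011 + 15×1.008 + 3×14.007 + 3×15.999 = 225.25 g/mol.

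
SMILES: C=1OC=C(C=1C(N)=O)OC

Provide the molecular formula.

C6H7NO3

Heavy atoms from the SMILES: 6 C, 1 N, 3 O.
Implicit hydrogens by atom environment:
  2 × C (aromatic): 1 H each → 2
  2 × C (aromatic): no H
  2 × O: no H
  1 × C: 3 H
  1 × C: no H
  1 × N: 2 H
  1 × O (aromatic): no H
  Total hydrogens = 7.
Molecular formula: C6H7NO3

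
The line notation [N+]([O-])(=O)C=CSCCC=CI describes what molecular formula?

C6H8INO2S

Heavy atoms from the SMILES: 6 C, 1 I, 1 N, 2 O, 1 S.
Implicit hydrogens by atom environment:
  4 × C: 1 H each → 4
  2 × C: 2 H each → 4
  1 × I: no H
  1 × N (charge +1): no H
  1 × O: no H
  1 × O (charge -1): no H
  1 × S: no H
  Total hydrogens = 8.
Molecular formula: C6H8INO2S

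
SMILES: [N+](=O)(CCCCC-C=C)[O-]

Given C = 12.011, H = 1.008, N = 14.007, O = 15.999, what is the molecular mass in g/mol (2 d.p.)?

143.19

Molecular formula: C7H13NO2.
M = 7×12.011 + 13×1.008 + 1×14.007 + 2×15.999 = 143.19 g/mol.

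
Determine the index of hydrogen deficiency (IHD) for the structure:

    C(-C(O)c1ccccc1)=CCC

5

Molecular formula from the SMILES: C11H14O.
DoU = (2C + 2 + N − H − X)/2 = (2·11 + 2 + 0 − 14 − 0)/2 = 10/2 = 5.
(Structurally: 1 ring(s) + 4 π bond(s) = 5.)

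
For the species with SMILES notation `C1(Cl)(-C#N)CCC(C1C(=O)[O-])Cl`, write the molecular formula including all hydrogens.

Heavy atoms from the SMILES: 7 C, 2 Cl, 1 N, 2 O.
Implicit hydrogens by atom environment:
  3 × C: no H
  2 × C: 2 H each → 4
  2 × C: 1 H each → 2
  2 × Cl: no H
  1 × N: no H
  1 × O: no H
  1 × O (charge -1): no H
  Total hydrogens = 6.
Net charge -1.
Molecular formula: C7H6Cl2NO2-

C7H6Cl2NO2-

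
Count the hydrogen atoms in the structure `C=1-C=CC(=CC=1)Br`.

5

Hydrogens are implicit in SMILES; fill each atom to its normal valence:
  5 × C (aromatic): 1 H each → 5
  1 × Br: no H
  1 × C (aromatic): no H
  Total hydrogens = 5.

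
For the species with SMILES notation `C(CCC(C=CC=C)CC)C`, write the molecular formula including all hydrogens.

C11H20

Heavy atoms from the SMILES: 11 C.
Implicit hydrogens by atom environment:
  5 × C: 2 H each → 10
  4 × C: 1 H each → 4
  2 × C: 3 H each → 6
  Total hydrogens = 20.
Molecular formula: C11H20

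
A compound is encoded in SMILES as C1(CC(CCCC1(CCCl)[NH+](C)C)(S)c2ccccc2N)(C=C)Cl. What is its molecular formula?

C19H29Cl2N2S+

Heavy atoms from the SMILES: 19 C, 2 Cl, 2 N, 1 S.
Implicit hydrogens by atom environment:
  7 × C: 2 H each → 14
  4 × C (aromatic): 1 H each → 4
  3 × C: no H
  2 × C: 3 H each → 6
  2 × C (aromatic): no H
  2 × Cl: no H
  1 × C: 1 H
  1 × N: 2 H
  1 × N (charge +1): 1 H
  1 × S: 1 H
  Total hydrogens = 29.
Net charge +1.
Molecular formula: C19H29Cl2N2S+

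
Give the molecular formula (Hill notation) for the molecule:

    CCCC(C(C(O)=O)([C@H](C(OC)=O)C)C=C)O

Heavy atoms from the SMILES: 12 C, 5 O.
Implicit hydrogens by atom environment:
  3 × C: 3 H each → 9
  3 × C: 2 H each → 6
  3 × C: 1 H each → 3
  3 × C: no H
  3 × O: no H
  2 × O: 1 H each → 2
  Total hydrogens = 20.
Molecular formula: C12H20O5

C12H20O5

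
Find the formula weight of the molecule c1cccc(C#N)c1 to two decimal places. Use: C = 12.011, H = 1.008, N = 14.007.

103.12

Molecular formula: C7H5N.
M = 7×12.011 + 5×1.008 + 1×14.007 = 103.12 g/mol.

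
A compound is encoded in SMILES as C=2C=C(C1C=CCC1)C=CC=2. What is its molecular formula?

C11H12

Heavy atoms from the SMILES: 11 C.
Implicit hydrogens by atom environment:
  5 × C (aromatic): 1 H each → 5
  3 × C: 1 H each → 3
  2 × C: 2 H each → 4
  1 × C (aromatic): no H
  Total hydrogens = 12.
Molecular formula: C11H12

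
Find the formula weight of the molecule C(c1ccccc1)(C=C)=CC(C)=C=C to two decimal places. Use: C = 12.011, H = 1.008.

182.27

Molecular formula: C14H14.
M = 14×12.011 + 14×1.008 = 182.27 g/mol.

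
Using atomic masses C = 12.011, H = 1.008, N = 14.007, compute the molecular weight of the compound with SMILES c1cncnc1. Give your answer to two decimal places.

80.09

Molecular formula: C4H4N2.
M = 4×12.011 + 4×1.008 + 2×14.007 = 80.09 g/mol.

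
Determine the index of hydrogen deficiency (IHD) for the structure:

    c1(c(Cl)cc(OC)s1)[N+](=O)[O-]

4

Molecular formula from the SMILES: C5H4ClNO3S.
DoU = (2C + 2 + N − H − X)/2 = (2·5 + 2 + 1 − 4 − 1)/2 = 8/2 = 4.
(Structurally: 1 ring(s) + 3 π bond(s) = 4.)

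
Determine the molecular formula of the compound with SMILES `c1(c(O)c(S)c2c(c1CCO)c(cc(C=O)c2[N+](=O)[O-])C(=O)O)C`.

Heavy atoms from the SMILES: 15 C, 1 N, 7 O, 1 S.
Implicit hydrogens by atom environment:
  9 × C (aromatic): no H
  3 × O: 1 H each → 3
  3 × O: no H
  2 × C: 2 H each → 4
  1 × C: 3 H
  1 × C (aromatic): 1 H
  1 × C: 1 H
  1 × C: no H
  1 × N (charge +1): no H
  1 × O (charge -1): no H
  1 × S: 1 H
  Total hydrogens = 13.
Molecular formula: C15H13NO7S

C15H13NO7S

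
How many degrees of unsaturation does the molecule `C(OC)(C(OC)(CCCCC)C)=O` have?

Molecular formula from the SMILES: C10H20O3.
DoU = (2C + 2 + N − H − X)/2 = (2·10 + 2 + 0 − 20 − 0)/2 = 2/2 = 1.
(Structurally: 0 ring(s) + 1 π bond(s) = 1.)

1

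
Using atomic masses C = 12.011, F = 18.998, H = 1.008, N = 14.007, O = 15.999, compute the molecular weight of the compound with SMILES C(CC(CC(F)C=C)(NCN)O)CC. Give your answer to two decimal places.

204.29

Molecular formula: C10H21FN2O.
M = 10×12.011 + 1×18.998 + 21×1.008 + 2×14.007 + 1×15.999 = 204.29 g/mol.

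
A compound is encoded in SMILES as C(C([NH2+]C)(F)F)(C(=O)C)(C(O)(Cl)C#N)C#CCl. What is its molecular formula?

Heavy atoms from the SMILES: 9 C, 2 Cl, 2 F, 2 N, 2 O.
Implicit hydrogens by atom environment:
  7 × C: no H
  2 × C: 3 H each → 6
  2 × Cl: no H
  2 × F: no H
  1 × N (charge +1): 2 H
  1 × N: no H
  1 × O: 1 H
  1 × O: no H
  Total hydrogens = 9.
Net charge +1.
Molecular formula: C9H9Cl2F2N2O2+

C9H9Cl2F2N2O2+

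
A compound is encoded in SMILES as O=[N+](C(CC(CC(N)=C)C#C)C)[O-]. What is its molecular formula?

Heavy atoms from the SMILES: 9 C, 2 N, 2 O.
Implicit hydrogens by atom environment:
  3 × C: 2 H each → 6
  3 × C: 1 H each → 3
  2 × C: no H
  1 × C: 3 H
  1 × N: 2 H
  1 × N (charge +1): no H
  1 × O: no H
  1 × O (charge -1): no H
  Total hydrogens = 14.
Molecular formula: C9H14N2O2

C9H14N2O2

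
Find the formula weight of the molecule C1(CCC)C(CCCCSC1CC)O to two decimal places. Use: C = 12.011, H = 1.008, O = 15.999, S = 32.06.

216.38

Molecular formula: C12H24OS.
M = 12×12.011 + 24×1.008 + 1×15.999 + 1×32.06 = 216.38 g/mol.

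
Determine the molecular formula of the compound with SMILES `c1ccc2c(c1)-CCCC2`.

C10H12

Heavy atoms from the SMILES: 10 C.
Implicit hydrogens by atom environment:
  4 × C: 2 H each → 8
  4 × C (aromatic): 1 H each → 4
  2 × C (aromatic): no H
  Total hydrogens = 12.
Molecular formula: C10H12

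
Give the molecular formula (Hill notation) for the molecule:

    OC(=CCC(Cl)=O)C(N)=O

Heavy atoms from the SMILES: 5 C, 1 Cl, 1 N, 3 O.
Implicit hydrogens by atom environment:
  3 × C: no H
  2 × O: no H
  1 × C: 2 H
  1 × C: 1 H
  1 × Cl: no H
  1 × N: 2 H
  1 × O: 1 H
  Total hydrogens = 6.
Molecular formula: C5H6ClNO3

C5H6ClNO3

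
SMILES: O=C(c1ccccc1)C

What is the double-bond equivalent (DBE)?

5

Molecular formula from the SMILES: C8H8O.
DoU = (2C + 2 + N − H − X)/2 = (2·8 + 2 + 0 − 8 − 0)/2 = 10/2 = 5.
(Structurally: 1 ring(s) + 4 π bond(s) = 5.)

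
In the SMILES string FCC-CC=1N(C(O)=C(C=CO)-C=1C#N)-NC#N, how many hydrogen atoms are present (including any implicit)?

11

Hydrogens are implicit in SMILES; fill each atom to its normal valence:
  4 × C (aromatic): no H
  3 × C: 2 H each → 6
  2 × C: 1 H each → 2
  2 × C: no H
  2 × N: no H
  2 × O: 1 H each → 2
  1 × F: no H
  1 × N: 1 H
  1 × N (aromatic): no H
  Total hydrogens = 11.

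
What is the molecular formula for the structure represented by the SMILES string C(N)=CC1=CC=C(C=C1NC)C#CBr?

C11H11BrN2

Heavy atoms from the SMILES: 1 Br, 11 C, 2 N.
Implicit hydrogens by atom environment:
  3 × C (aromatic): 1 H each → 3
  3 × C (aromatic): no H
  2 × C: 1 H each → 2
  2 × C: no H
  1 × Br: no H
  1 × C: 3 H
  1 × N: 2 H
  1 × N: 1 H
  Total hydrogens = 11.
Molecular formula: C11H11BrN2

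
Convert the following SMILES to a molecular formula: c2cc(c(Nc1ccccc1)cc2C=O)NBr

C13H11BrN2O

Heavy atoms from the SMILES: 1 Br, 13 C, 2 N, 1 O.
Implicit hydrogens by atom environment:
  8 × C (aromatic): 1 H each → 8
  4 × C (aromatic): no H
  2 × N: 1 H each → 2
  1 × Br: no H
  1 × C: 1 H
  1 × O: no H
  Total hydrogens = 11.
Molecular formula: C13H11BrN2O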